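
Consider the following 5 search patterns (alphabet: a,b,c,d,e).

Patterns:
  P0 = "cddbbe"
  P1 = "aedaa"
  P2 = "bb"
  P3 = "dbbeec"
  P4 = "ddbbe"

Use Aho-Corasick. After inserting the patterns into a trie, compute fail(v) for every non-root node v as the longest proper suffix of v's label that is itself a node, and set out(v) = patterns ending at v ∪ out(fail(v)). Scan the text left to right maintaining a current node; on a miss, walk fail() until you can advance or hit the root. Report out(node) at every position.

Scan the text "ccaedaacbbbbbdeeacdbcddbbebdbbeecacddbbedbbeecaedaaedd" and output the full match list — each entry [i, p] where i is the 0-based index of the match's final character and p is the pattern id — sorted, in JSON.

Build automaton:
Trie (insert patterns):
  0='ε' goto a→7 b→12 c→1 d→14
  1='c' goto d→2
  2='cd' goto d→3
  3='cdd' goto b→4
  4='cddb' goto b→5
  5='cddbb' goto e→6
  6='cddbbe' goto ·  [P0 ends]
  7='a' goto e→8
  8='ae' goto d→9
  9='aed' goto a→10
  10='aeda' goto a→11
  11='aedaa' goto ·  [P1 ends]
  12='b' goto b→13
  13='bb' goto ·  [P2 ends]
  14='d' goto b→15 d→20
  15='db' goto b→16
  16='dbb' goto e→17
  17='dbbe' goto e→18
  18='dbbee' goto c→19
  19='dbbeec' goto ·  [P3 ends]
  20='dd' goto b→21
  21='ddb' goto b→22
  22='ddbb' goto e→23
  23='ddbbe' goto ·  [P4 ends]

BFS fail/out derivation:
  fail(1) 'c': from fail(0)=0 chase 'c': 0 ⇒ 0;  out=∅∪out(0)=∅
  fail(7) 'a': from fail(0)=0 chase 'a': 0 ⇒ 0;  out=∅∪out(0)=∅
  fail(12) 'b': from fail(0)=0 chase 'b': 0 ⇒ 0;  out=∅∪out(0)=∅
  fail(14) 'd': from fail(0)=0 chase 'd': 0 ⇒ 0;  out=∅∪out(0)=∅
  fail(2) 'cd': from fail(1)=0 chase 'd': 0 ⇒ 14;  out=∅∪out(14)=∅
  fail(8) 'ae': from fail(7)=0 chase 'e': 0 ⇒ 0;  out=∅∪out(0)=∅
  fail(13) 'bb': from fail(12)=0 chase 'b': 0 ⇒ 12;  out={2}∪out(12)={2}
  fail(15) 'db': from fail(14)=0 chase 'b': 0 ⇒ 12;  out=∅∪out(12)=∅
  fail(20) 'dd': from fail(14)=0 chase 'd': 0 ⇒ 14;  out=∅∪out(14)=∅
  fail(3) 'cdd': from fail(2)=14 chase 'd': 14 ⇒ 20;  out=∅∪out(20)=∅
  fail(9) 'aed': from fail(8)=0 chase 'd': 0 ⇒ 14;  out=∅∪out(14)=∅
  fail(16) 'dbb': from fail(15)=12 chase 'b': 12 ⇒ 13;  out=∅∪out(13)={2}
  fail(21) 'ddb': from fail(20)=14 chase 'b': 14 ⇒ 15;  out=∅∪out(15)=∅
  fail(4) 'cddb': from fail(3)=20 chase 'b': 20 ⇒ 21;  out=∅∪out(21)=∅
  fail(10) 'aeda': from fail(9)=14 chase 'a': 14→0 ⇒ 7;  out=∅∪out(7)=∅
  fail(17) 'dbbe': from fail(16)=13 chase 'e': 13→12→0 ⇒ 0;  out=∅∪out(0)=∅
  fail(22) 'ddbb': from fail(21)=15 chase 'b': 15 ⇒ 16;  out=∅∪out(16)={2}
  fail(5) 'cddbb': from fail(4)=21 chase 'b': 21 ⇒ 22;  out=∅∪out(22)={2}
  fail(11) 'aedaa': from fail(10)=7 chase 'a': 7→0 ⇒ 7;  out={1}∪out(7)={1}
  fail(18) 'dbbee': from fail(17)=0 chase 'e': 0 ⇒ 0;  out=∅∪out(0)=∅
  fail(23) 'ddbbe': from fail(22)=16 chase 'e': 16 ⇒ 17;  out={4}∪out(17)={4}
  fail(6) 'cddbbe': from fail(5)=22 chase 'e': 22 ⇒ 23;  out={0}∪out(23)={0,4}
  fail(19) 'dbbeec': from fail(18)=0 chase 'c': 0 ⇒ 1;  out={3}∪out(1)={3}

Run:
i=0 'c': node 0→1
i=1 'c': node 1→1 (via fail)
i=2 'a': node 1→7 (via fail)
i=3 'e': node 7→8
i=4 'd': node 8→9
i=5 'a': node 9→10
i=6 'a': node 10→11  ** P1@[2:6]
i=7 'c': node 11→1 (via fail)
i=8 'b': node 1→12 (via fail)
i=9 'b': node 12→13  ** P2@[8:9]
i=10 'b': node 13→13 (via fail)  ** P2@[9:10]
i=11 'b': node 13→13 (via fail)  ** P2@[10:11]
i=12 'b': node 13→13 (via fail)  ** P2@[11:12]
i=13 'd': node 13→14 (via fail)
i=14 'e': node 14→0 (via fail)
i=15 'e': node 0→0
i=16 'a': node 0→7
i=17 'c': node 7→1 (via fail)
i=18 'd': node 1→2
i=19 'b': node 2→15 (via fail)
i=20 'c': node 15→1 (via fail)
i=21 'd': node 1→2
i=22 'd': node 2→3
i=23 'b': node 3→4
i=24 'b': node 4→5  ** P2@[23:24]
i=25 'e': node 5→6  ** P0@[20:25],P4@[21:25]
i=26 'b': node 6→12 (via fail)
i=27 'd': node 12→14 (via fail)
i=28 'b': node 14→15
i=29 'b': node 15→16  ** P2@[28:29]
i=30 'e': node 16→17
i=31 'e': node 17→18
i=32 'c': node 18→19  ** P3@[27:32]
i=33 'a': node 19→7 (via fail)
i=34 'c': node 7→1 (via fail)
i=35 'd': node 1→2
i=36 'd': node 2→3
i=37 'b': node 3→4
i=38 'b': node 4→5  ** P2@[37:38]
i=39 'e': node 5→6  ** P0@[34:39],P4@[35:39]
i=40 'd': node 6→14 (via fail)
i=41 'b': node 14→15
i=42 'b': node 15→16  ** P2@[41:42]
i=43 'e': node 16→17
i=44 'e': node 17→18
i=45 'c': node 18→19  ** P3@[40:45]
i=46 'a': node 19→7 (via fail)
i=47 'e': node 7→8
i=48 'd': node 8→9
i=49 'a': node 9→10
i=50 'a': node 10→11  ** P1@[46:50]
i=51 'e': node 11→8 (via fail)
i=52 'd': node 8→9
i=53 'd': node 9→20 (via fail)

Result: [[6,1],[9,2],[10,2],[11,2],[12,2],[24,2],[25,0],[25,4],[29,2],[32,3],[38,2],[39,0],[39,4],[42,2],[45,3],[50,1]]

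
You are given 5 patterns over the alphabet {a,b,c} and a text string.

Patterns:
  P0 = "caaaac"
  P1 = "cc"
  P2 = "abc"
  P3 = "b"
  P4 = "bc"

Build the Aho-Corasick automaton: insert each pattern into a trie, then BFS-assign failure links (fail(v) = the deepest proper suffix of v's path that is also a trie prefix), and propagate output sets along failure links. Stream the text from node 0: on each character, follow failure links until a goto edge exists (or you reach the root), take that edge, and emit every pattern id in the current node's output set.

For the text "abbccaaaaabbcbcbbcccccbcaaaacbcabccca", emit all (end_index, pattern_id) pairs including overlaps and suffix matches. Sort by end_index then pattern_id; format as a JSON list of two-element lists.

Build automaton:
Trie nodes:
  n0 'ε': a→8 b→11 c→1
  n1 'c': a→2 c→7
  n2 'ca': a→3
  n3 'caa': a→4
  n4 'caaa': a→5
  n5 'caaaa': c→6
  n6 'caaaac': ·  ←P0
  n7 'cc': ·  ←P1
  n8 'a': b→9
  n9 'ab': c→10
  n10 'abc': ·  ←P2
  n11 'b': c→12  ←P3
  n12 'bc': ·  ←P4

Failure links (BFS by depth):
  n1('c'): parent n0 fail=0; on 'c' 0 → fail=0;  out ∅∪∅=∅
  n8('a'): parent n0 fail=0; on 'a' 0 → fail=0;  out ∅∪∅=∅
  n11('b'): parent n0 fail=0; on 'b' 0 → fail=0;  out {3}∪∅={3}
  n2('ca'): parent n1 fail=0; on 'a' 0 → fail=8;  out ∅∪∅=∅
  n7('cc'): parent n1 fail=0; on 'c' 0 → fail=1;  out {1}∪∅={1}
  n9('ab'): parent n8 fail=0; on 'b' 0 → fail=11;  out ∅∪{3}={3}
  n12('bc'): parent n11 fail=0; on 'c' 0 → fail=1;  out {4}∪∅={4}
  n3('caa'): parent n2 fail=8; on 'a' 8→0 → fail=8;  out ∅∪∅=∅
  n10('abc'): parent n9 fail=11; on 'c' 11 → fail=12;  out {2}∪{4}={2,4}
  n4('caaa'): parent n3 fail=8; on 'a' 8→0 → fail=8;  out ∅∪∅=∅
  n5('caaaa'): parent n4 fail=8; on 'a' 8→0 → fail=8;  out ∅∪∅=∅
  n6('caaaac'): parent n5 fail=8; on 'c' 8→0 → fail=1;  out {0}∪∅={0}

Scan:
i=0 'a': node 0→8
i=1 'b': node 8→9  ** P3@[1:1]
i=2 'b': node 9→11 (via fail)  ** P3@[2:2]
i=3 'c': node 11→12  ** P4@[2:3]
i=4 'c': node 12→7 (via fail)  ** P1@[3:4]
i=5 'a': node 7→2 (via fail)
i=6 'a': node 2→3
i=7 'a': node 3→4
i=8 'a': node 4→5
i=9 'a': node 5→8 (via fail)
i=10 'b': node 8→9  ** P3@[10:10]
i=11 'b': node 9→11 (via fail)  ** P3@[11:11]
i=12 'c': node 11→12  ** P4@[11:12]
i=13 'b': node 12→11 (via fail)  ** P3@[13:13]
i=14 'c': node 11→12  ** P4@[13:14]
i=15 'b': node 12→11 (via fail)  ** P3@[15:15]
i=16 'b': node 11→11 (via fail)  ** P3@[16:16]
i=17 'c': node 11→12  ** P4@[16:17]
i=18 'c': node 12→7 (via fail)  ** P1@[17:18]
i=19 'c': node 7→7 (via fail)  ** P1@[18:19]
i=20 'c': node 7→7 (via fail)  ** P1@[19:20]
i=21 'c': node 7→7 (via fail)  ** P1@[20:21]
i=22 'b': node 7→11 (via fail)  ** P3@[22:22]
i=23 'c': node 11→12  ** P4@[22:23]
i=24 'a': node 12→2 (via fail)
i=25 'a': node 2→3
i=26 'a': node 3→4
i=27 'a': node 4→5
i=28 'c': node 5→6  ** P0@[23:28]
i=29 'b': node 6→11 (via fail)  ** P3@[29:29]
i=30 'c': node 11→12  ** P4@[29:30]
i=31 'a': node 12→2 (via fail)
i=32 'b': node 2→9 (via fail)  ** P3@[32:32]
i=33 'c': node 9→10  ** P2@[31:33],P4@[32:33]
i=34 'c': node 10→7 (via fail)  ** P1@[33:34]
i=35 'c': node 7→7 (via fail)  ** P1@[34:35]
i=36 'a': node 7→2 (via fail)

Result: [[1,3],[2,3],[3,4],[4,1],[10,3],[11,3],[12,4],[13,3],[14,4],[15,3],[16,3],[17,4],[18,1],[19,1],[20,1],[21,1],[22,3],[23,4],[28,0],[29,3],[30,4],[32,3],[33,2],[33,4],[34,1],[35,1]]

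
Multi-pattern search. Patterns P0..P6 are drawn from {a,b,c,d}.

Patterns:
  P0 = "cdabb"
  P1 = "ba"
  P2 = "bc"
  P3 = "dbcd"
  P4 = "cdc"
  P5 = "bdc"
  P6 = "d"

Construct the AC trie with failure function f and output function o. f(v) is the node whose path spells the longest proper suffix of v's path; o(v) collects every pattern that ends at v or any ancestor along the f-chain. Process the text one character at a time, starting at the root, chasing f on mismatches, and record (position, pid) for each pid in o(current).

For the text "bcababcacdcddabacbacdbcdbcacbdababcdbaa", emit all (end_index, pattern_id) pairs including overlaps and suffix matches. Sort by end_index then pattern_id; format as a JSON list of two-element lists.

Build automaton:
Trie nodes:
  0='ε' goto b→6 c→1 d→9
  1='c' goto d→2
  2='cd' goto a→3 c→13
  3='cda' goto b→4
  4='cdab' goto b→5
  5='cdabb' goto ·  ←P0
  6='b' goto a→7 c→8 d→14
  7='ba' goto ·  ←P1
  8='bc' goto ·  ←P2
  9='d' goto b→10  ←P6
  10='db' goto c→11
  11='dbc' goto d→12
  12='dbcd' goto ·  ←P3
  13='cdc' goto ·  ←P4
  14='bd' goto c→15
  15='bdc' goto ·  ←P5

BFS fail/out derivation:
  n1('c'): parent n0 fail=0; on 'c' 0 → fail=0;  out ∅∪∅=∅
  n6('b'): parent n0 fail=0; on 'b' 0 → fail=0;  out ∅∪∅=∅
  n9('d'): parent n0 fail=0; on 'd' 0 → fail=0;  out {6}∪∅={6}
  n2('cd'): parent n1 fail=0; on 'd' 0 → fail=9;  out ∅∪{6}={6}
  n7('ba'): parent n6 fail=0; on 'a' 0 → fail=0;  out {1}∪∅={1}
  n8('bc'): parent n6 fail=0; on 'c' 0 → fail=1;  out {2}∪∅={2}
  n10('db'): parent n9 fail=0; on 'b' 0 → fail=6;  out ∅∪∅=∅
  n14('bd'): parent n6 fail=0; on 'd' 0 → fail=9;  out ∅∪{6}={6}
  n3('cda'): parent n2 fail=9; on 'a' 9→0 → fail=0;  out ∅∪∅=∅
  n11('dbc'): parent n10 fail=6; on 'c' 6 → fail=8;  out ∅∪{2}={2}
  n13('cdc'): parent n2 fail=9; on 'c' 9→0 → fail=1;  out {4}∪∅={4}
  n15('bdc'): parent n14 fail=9; on 'c' 9→0 → fail=1;  out {5}∪∅={5}
  n4('cdab'): parent n3 fail=0; on 'b' 0 → fail=6;  out ∅∪∅=∅
  n12('dbcd'): parent n11 fail=8; on 'd' 8→1 → fail=2;  out {3}∪{6}={3,6}
  n5('cdabb'): parent n4 fail=6; on 'b' 6→0 → fail=6;  out {0}∪∅={0}

Scan:
i=0 'b': node 0→6
i=1 'c': node 6→8  ** P2@[0:1]
i=2 'a': node 8→0 (fail-walked)
i=3 'b': node 0→6
i=4 'a': node 6→7  ** P1@[3:4]
i=5 'b': node 7→6 (fail-walked)
i=6 'c': node 6→8  ** P2@[5:6]
i=7 'a': node 8→0 (fail-walked)
i=8 'c': node 0→1
i=9 'd': node 1→2  ** P6@[9:9]
i=10 'c': node 2→13  ** P4@[8:10]
i=11 'd': node 13→2 (fail-walked)  ** P6@[11:11]
i=12 'd': node 2→9 (fail-walked)  ** P6@[12:12]
i=13 'a': node 9→0 (fail-walked)
i=14 'b': node 0→6
i=15 'a': node 6→7  ** P1@[14:15]
i=16 'c': node 7→1 (fail-walked)
i=17 'b': node 1→6 (fail-walked)
i=18 'a': node 6→7  ** P1@[17:18]
i=19 'c': node 7→1 (fail-walked)
i=20 'd': node 1→2  ** P6@[20:20]
i=21 'b': node 2→10 (fail-walked)
i=22 'c': node 10→11  ** P2@[21:22]
i=23 'd': node 11→12  ** P3@[20:23],P6@[23:23]
i=24 'b': node 12→10 (fail-walked)
i=25 'c': node 10→11  ** P2@[24:25]
i=26 'a': node 11→0 (fail-walked)
i=27 'c': node 0→1
i=28 'b': node 1→6 (fail-walked)
i=29 'd': node 6→14  ** P6@[29:29]
i=30 'a': node 14→0 (fail-walked)
i=31 'b': node 0→6
i=32 'a': node 6→7  ** P1@[31:32]
i=33 'b': node 7→6 (fail-walked)
i=34 'c': node 6→8  ** P2@[33:34]
i=35 'd': node 8→2 (fail-walked)  ** P6@[35:35]
i=36 'b': node 2→10 (fail-walked)
i=37 'a': node 10→7 (fail-walked)  ** P1@[36:37]
i=38 'a': node 7→0 (fail-walked)

Matches: [[1,2],[4,1],[6,2],[9,6],[10,4],[11,6],[12,6],[15,1],[18,1],[20,6],[22,2],[23,3],[23,6],[25,2],[29,6],[32,1],[34,2],[35,6],[37,1]]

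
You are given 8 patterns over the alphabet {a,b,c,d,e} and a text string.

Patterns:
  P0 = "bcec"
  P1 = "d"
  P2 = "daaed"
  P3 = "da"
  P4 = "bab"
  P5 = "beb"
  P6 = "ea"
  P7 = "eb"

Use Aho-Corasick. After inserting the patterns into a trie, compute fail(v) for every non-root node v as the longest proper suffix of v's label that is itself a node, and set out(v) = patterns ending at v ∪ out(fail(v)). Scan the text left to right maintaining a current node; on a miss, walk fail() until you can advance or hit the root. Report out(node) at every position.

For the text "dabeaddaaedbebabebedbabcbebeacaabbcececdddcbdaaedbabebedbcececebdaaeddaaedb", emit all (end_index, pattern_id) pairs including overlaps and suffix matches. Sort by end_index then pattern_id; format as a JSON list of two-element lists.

Build:
Trie nodes:
  n0 'ε': b→1 d→5 e→14
  n1 'b': a→10 c→2 e→12
  n2 'bc': e→3
  n3 'bce': c→4
  n4 'bcec': ·  [P0 ends]
  n5 'd': a→6  [P1 ends]
  n6 'da': a→7  [P3 ends]
  n7 'daa': e→8
  n8 'daae': d→9
  n9 'daaed': ·  [P2 ends]
  n10 'ba': b→11
  n11 'bab': ·  [P4 ends]
  n12 'be': b→13
  n13 'beb': ·  [P5 ends]
  n14 'e': a→15 b→16
  n15 'ea': ·  [P6 ends]
  n16 'eb': ·  [P7 ends]

Failure links (BFS by depth):
  n1('b'): parent n0 fail=0; on 'b' 0 → fail=0;  out ∅∪∅=∅
  n5('d'): parent n0 fail=0; on 'd' 0 → fail=0;  out {1}∪∅={1}
  n14('e'): parent n0 fail=0; on 'e' 0 → fail=0;  out ∅∪∅=∅
  n2('bc'): parent n1 fail=0; on 'c' 0 → fail=0;  out ∅∪∅=∅
  n6('da'): parent n5 fail=0; on 'a' 0 → fail=0;  out {3}∪∅={3}
  n10('ba'): parent n1 fail=0; on 'a' 0 → fail=0;  out ∅∪∅=∅
  n12('be'): parent n1 fail=0; on 'e' 0 → fail=14;  out ∅∪∅=∅
  n15('ea'): parent n14 fail=0; on 'a' 0 → fail=0;  out {6}∪∅={6}
  n16('eb'): parent n14 fail=0; on 'b' 0 → fail=1;  out {7}∪∅={7}
  n3('bce'): parent n2 fail=0; on 'e' 0 → fail=14;  out ∅∪∅=∅
  n7('daa'): parent n6 fail=0; on 'a' 0 → fail=0;  out ∅∪∅=∅
  n11('bab'): parent n10 fail=0; on 'b' 0 → fail=1;  out {4}∪∅={4}
  n13('beb'): parent n12 fail=14; on 'b' 14 → fail=16;  out {5}∪{7}={5,7}
  n4('bcec'): parent n3 fail=14; on 'c' 14→0 → fail=0;  out {0}∪∅={0}
  n8('daae'): parent n7 fail=0; on 'e' 0 → fail=14;  out ∅∪∅=∅
  n9('daaed'): parent n8 fail=14; on 'd' 14→0 → fail=5;  out {2}∪{1}={1,2}

Scan:
i=0 'd': node 0→5  → match P1@[0:0]
i=1 'a': node 5→6  → match P3@[0:1]
i=2 'b': node 6→1 (via fail)
i=3 'e': node 1→12
i=4 'a': node 12→15 (via fail)  → match P6@[3:4]
i=5 'd': node 15→5 (via fail)  → match P1@[5:5]
i=6 'd': node 5→5 (via fail)  → match P1@[6:6]
i=7 'a': node 5→6  → match P3@[6:7]
i=8 'a': node 6→7
i=9 'e': node 7→8
i=10 'd': node 8→9  → match P1@[10:10],P2@[6:10]
i=11 'b': node 9→1 (via fail)
i=12 'e': node 1→12
i=13 'b': node 12→13  → match P5@[11:13],P7@[12:13]
i=14 'a': node 13→10 (via fail)
i=15 'b': node 10→11  → match P4@[13:15]
i=16 'e': node 11→12 (via fail)
i=17 'b': node 12→13  → match P5@[15:17],P7@[16:17]
i=18 'e': node 13→12 (via fail)
i=19 'd': node 12→5 (via fail)  → match P1@[19:19]
i=20 'b': node 5→1 (via fail)
i=21 'a': node 1→10
i=22 'b': node 10→11  → match P4@[20:22]
i=23 'c': node 11→2 (via fail)
i=24 'b': node 2→1 (via fail)
i=25 'e': node 1→12
i=26 'b': node 12→13  → match P5@[24:26],P7@[25:26]
i=27 'e': node 13→12 (via fail)
i=28 'a': node 12→15 (via fail)  → match P6@[27:28]
i=29 'c': node 15→0 (via fail)
i=30 'a': node 0→0
i=31 'a': node 0→0
i=32 'b': node 0→1
i=33 'b': node 1→1 (via fail)
i=34 'c': node 1→2
i=35 'e': node 2→3
i=36 'c': node 3→4  → match P0@[33:36]
i=37 'e': node 4→14 (via fail)
i=38 'c': node 14→0 (via fail)
i=39 'd': node 0→5  → match P1@[39:39]
i=40 'd': node 5→5 (via fail)  → match P1@[40:40]
i=41 'd': node 5→5 (via fail)  → match P1@[41:41]
i=42 'c': node 5→0 (via fail)
i=43 'b': node 0→1
i=44 'd': node 1→5 (via fail)  → match P1@[44:44]
i=45 'a': node 5→6  → match P3@[44:45]
i=46 'a': node 6→7
i=47 'e': node 7→8
i=48 'd': node 8→9  → match P1@[48:48],P2@[44:48]
i=49 'b': node 9→1 (via fail)
i=50 'a': node 1→10
i=51 'b': node 10→11  → match P4@[49:51]
i=52 'e': node 11→12 (via fail)
i=53 'b': node 12→13  → match P5@[51:53],P7@[52:53]
i=54 'e': node 13→12 (via fail)
i=55 'd': node 12→5 (via fail)  → match P1@[55:55]
i=56 'b': node 5→1 (via fail)
i=57 'c': node 1→2
i=58 'e': node 2→3
i=59 'c': node 3→4  → match P0@[56:59]
i=60 'e': node 4→14 (via fail)
i=61 'c': node 14→0 (via fail)
i=62 'e': node 0→14
i=63 'b': node 14→16  → match P7@[62:63]
i=64 'd': node 16→5 (via fail)  → match P1@[64:64]
i=65 'a': node 5→6  → match P3@[64:65]
i=66 'a': node 6→7
i=67 'e': node 7→8
i=68 'd': node 8→9  → match P1@[68:68],P2@[64:68]
i=69 'd': node 9→5 (via fail)  → match P1@[69:69]
i=70 'a': node 5→6  → match P3@[69:70]
i=71 'a': node 6→7
i=72 'e': node 7→8
i=73 'd': node 8→9  → match P1@[73:73],P2@[69:73]
i=74 'b': node 9→1 (via fail)

Result: [[0,1],[1,3],[4,6],[5,1],[6,1],[7,3],[10,1],[10,2],[13,5],[13,7],[15,4],[17,5],[17,7],[19,1],[22,4],[26,5],[26,7],[28,6],[36,0],[39,1],[40,1],[41,1],[44,1],[45,3],[48,1],[48,2],[51,4],[53,5],[53,7],[55,1],[59,0],[63,7],[64,1],[65,3],[68,1],[68,2],[69,1],[70,3],[73,1],[73,2]]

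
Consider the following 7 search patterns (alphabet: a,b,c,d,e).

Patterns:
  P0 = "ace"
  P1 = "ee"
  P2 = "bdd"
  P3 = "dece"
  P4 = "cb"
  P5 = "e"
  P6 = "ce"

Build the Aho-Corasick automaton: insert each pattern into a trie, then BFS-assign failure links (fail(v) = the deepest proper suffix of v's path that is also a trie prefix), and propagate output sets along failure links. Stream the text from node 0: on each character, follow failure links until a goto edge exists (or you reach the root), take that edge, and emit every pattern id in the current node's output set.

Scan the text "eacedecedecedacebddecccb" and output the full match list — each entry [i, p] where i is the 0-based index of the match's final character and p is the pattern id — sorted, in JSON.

Construct AC machine:
Trie nodes:
  n0 'ε': a→1 b→6 c→13 d→9 e→4
  n1 'a': c→2
  n2 'ac': e→3
  n3 'ace': ·  [P0 ends]
  n4 'e': e→5  [P5 ends]
  n5 'ee': ·  [P1 ends]
  n6 'b': d→7
  n7 'bd': d→8
  n8 'bdd': ·  [P2 ends]
  n9 'd': e→10
  n10 'de': c→11
  n11 'dec': e→12
  n12 'dece': ·  [P3 ends]
  n13 'c': b→14 e→15
  n14 'cb': ·  [P4 ends]
  n15 'ce': ·  [P6 ends]

Failure links (BFS by depth):
  fail(1) 'a': from fail(0)=0 chase 'a': 0 ⇒ 0;  out=∅∪out(0)=∅
  fail(4) 'e': from fail(0)=0 chase 'e': 0 ⇒ 0;  out={5}∪out(0)={5}
  fail(6) 'b': from fail(0)=0 chase 'b': 0 ⇒ 0;  out=∅∪out(0)=∅
  fail(9) 'd': from fail(0)=0 chase 'd': 0 ⇒ 0;  out=∅∪out(0)=∅
  fail(13) 'c': from fail(0)=0 chase 'c': 0 ⇒ 0;  out=∅∪out(0)=∅
  fail(2) 'ac': from fail(1)=0 chase 'c': 0 ⇒ 13;  out=∅∪out(13)=∅
  fail(5) 'ee': from fail(4)=0 chase 'e': 0 ⇒ 4;  out={1}∪out(4)={1,5}
  fail(7) 'bd': from fail(6)=0 chase 'd': 0 ⇒ 9;  out=∅∪out(9)=∅
  fail(10) 'de': from fail(9)=0 chase 'e': 0 ⇒ 4;  out=∅∪out(4)={5}
  fail(14) 'cb': from fail(13)=0 chase 'b': 0 ⇒ 6;  out={4}∪out(6)={4}
  fail(15) 'ce': from fail(13)=0 chase 'e': 0 ⇒ 4;  out={6}∪out(4)={5,6}
  fail(3) 'ace': from fail(2)=13 chase 'e': 13 ⇒ 15;  out={0}∪out(15)={0,5,6}
  fail(8) 'bdd': from fail(7)=9 chase 'd': 9→0 ⇒ 9;  out={2}∪out(9)={2}
  fail(11) 'dec': from fail(10)=4 chase 'c': 4→0 ⇒ 13;  out=∅∪out(13)=∅
  fail(12) 'dece': from fail(11)=13 chase 'e': 13 ⇒ 15;  out={3}∪out(15)={3,5,6}

Scan:
i=0 'e': node 0→4  → match P5@[0:0]
i=1 'a': node 4→1 (fail-walked)
i=2 'c': node 1→2
i=3 'e': node 2→3  → match P0@[1:3],P5@[3:3],P6@[2:3]
i=4 'd': node 3→9 (fail-walked)
i=5 'e': node 9→10  → match P5@[5:5]
i=6 'c': node 10→11
i=7 'e': node 11→12  → match P3@[4:7],P5@[7:7],P6@[6:7]
i=8 'd': node 12→9 (fail-walked)
i=9 'e': node 9→10  → match P5@[9:9]
i=10 'c': node 10→11
i=11 'e': node 11→12  → match P3@[8:11],P5@[11:11],P6@[10:11]
i=12 'd': node 12→9 (fail-walked)
i=13 'a': node 9→1 (fail-walked)
i=14 'c': node 1→2
i=15 'e': node 2→3  → match P0@[13:15],P5@[15:15],P6@[14:15]
i=16 'b': node 3→6 (fail-walked)
i=17 'd': node 6→7
i=18 'd': node 7→8  → match P2@[16:18]
i=19 'e': node 8→10 (fail-walked)  → match P5@[19:19]
i=20 'c': node 10→11
i=21 'c': node 11→13 (fail-walked)
i=22 'c': node 13→13 (fail-walked)
i=23 'b': node 13→14  → match P4@[22:23]

Result: [[0,5],[3,0],[3,5],[3,6],[5,5],[7,3],[7,5],[7,6],[9,5],[11,3],[11,5],[11,6],[15,0],[15,5],[15,6],[18,2],[19,5],[23,4]]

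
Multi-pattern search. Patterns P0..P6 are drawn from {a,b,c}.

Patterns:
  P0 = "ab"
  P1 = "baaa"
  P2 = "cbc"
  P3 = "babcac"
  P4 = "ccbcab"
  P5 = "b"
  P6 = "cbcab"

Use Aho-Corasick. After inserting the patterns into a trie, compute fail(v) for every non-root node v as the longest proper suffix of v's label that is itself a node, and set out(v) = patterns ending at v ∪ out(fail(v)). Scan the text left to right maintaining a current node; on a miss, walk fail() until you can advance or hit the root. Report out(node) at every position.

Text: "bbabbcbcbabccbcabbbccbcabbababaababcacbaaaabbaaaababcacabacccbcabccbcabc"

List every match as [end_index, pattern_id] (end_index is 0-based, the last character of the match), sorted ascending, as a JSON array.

Build automaton:
Trie (insert patterns):
  n0 'ε': a→1 b→3 c→7
  n1 'a': b→2
  n2 'ab': ·  [P0 ends]
  n3 'b': a→4  [P5 ends]
  n4 'ba': a→5 b→10
  n5 'baa': a→6
  n6 'baaa': ·  [P1 ends]
  n7 'c': b→8 c→14
  n8 'cb': c→9
  n9 'cbc': a→19  [P2 ends]
  n10 'bab': c→11
  n11 'babc': a→12
  n12 'babca': c→13
  n13 'babcac': ·  [P3 ends]
  n14 'cc': b→15
  n15 'ccb': c→16
  n16 'ccbc': a→17
  n17 'ccbca': b→18
  n18 'ccbcab': ·  [P4 ends]
  n19 'cbca': b→20
  n20 'cbcab': ·  [P6 ends]

BFS fail/out derivation:
  fail(1) 'a': from fail(0)=0 chase 'a': 0 ⇒ 0;  out=∅∪out(0)=∅
  fail(3) 'b': from fail(0)=0 chase 'b': 0 ⇒ 0;  out={5}∪out(0)={5}
  fail(7) 'c': from fail(0)=0 chase 'c': 0 ⇒ 0;  out=∅∪out(0)=∅
  fail(2) 'ab': from fail(1)=0 chase 'b': 0 ⇒ 3;  out={0}∪out(3)={0,5}
  fail(4) 'ba': from fail(3)=0 chase 'a': 0 ⇒ 1;  out=∅∪out(1)=∅
  fail(8) 'cb': from fail(7)=0 chase 'b': 0 ⇒ 3;  out=∅∪out(3)={5}
  fail(14) 'cc': from fail(7)=0 chase 'c': 0 ⇒ 7;  out=∅∪out(7)=∅
  fail(5) 'baa': from fail(4)=1 chase 'a': 1→0 ⇒ 1;  out=∅∪out(1)=∅
  fail(9) 'cbc': from fail(8)=3 chase 'c': 3→0 ⇒ 7;  out={2}∪out(7)={2}
  fail(10) 'bab': from fail(4)=1 chase 'b': 1 ⇒ 2;  out=∅∪out(2)={0,5}
  fail(15) 'ccb': from fail(14)=7 chase 'b': 7 ⇒ 8;  out=∅∪out(8)={5}
  fail(6) 'baaa': from fail(5)=1 chase 'a': 1→0 ⇒ 1;  out={1}∪out(1)={1}
  fail(11) 'babc': from fail(10)=2 chase 'c': 2→3→0 ⇒ 7;  out=∅∪out(7)=∅
  fail(16) 'ccbc': from fail(15)=8 chase 'c': 8 ⇒ 9;  out=∅∪out(9)={2}
  fail(19) 'cbca': from fail(9)=7 chase 'a': 7→0 ⇒ 1;  out=∅∪out(1)=∅
  fail(12) 'babca': from fail(11)=7 chase 'a': 7→0 ⇒ 1;  out=∅∪out(1)=∅
  fail(17) 'ccbca': from fail(16)=9 chase 'a': 9 ⇒ 19;  out=∅∪out(19)=∅
  fail(20) 'cbcab': from fail(19)=1 chase 'b': 1 ⇒ 2;  out={6}∪out(2)={0,5,6}
  fail(13) 'babcac': from fail(12)=1 chase 'c': 1→0 ⇒ 7;  out={3}∪out(7)={3}
  fail(18) 'ccbcab': from fail(17)=19 chase 'b': 19 ⇒ 20;  out={4}∪out(20)={0,4,5,6}

Scan:
i=0 'b': node 0→3  → match P5@[0:0]
i=1 'b': node 3→3 ·f  → match P5@[1:1]
i=2 'a': node 3→4
i=3 'b': node 4→10  → match P0@[2:3],P5@[3:3]
i=4 'b': node 10→3 ·f  → match P5@[4:4]
i=5 'c': node 3→7 ·f
i=6 'b': node 7→8  → match P5@[6:6]
i=7 'c': node 8→9  → match P2@[5:7]
i=8 'b': node 9→8 ·f  → match P5@[8:8]
i=9 'a': node 8→4 ·f
i=10 'b': node 4→10  → match P0@[9:10],P5@[10:10]
i=11 'c': node 10→11
i=12 'c': node 11→14 ·f
i=13 'b': node 14→15  → match P5@[13:13]
i=14 'c': node 15→16  → match P2@[12:14]
i=15 'a': node 16→17
i=16 'b': node 17→18  → match P0@[15:16],P4@[11:16],P5@[16:16],P6@[12:16]
i=17 'b': node 18→3 ·f  → match P5@[17:17]
i=18 'b': node 3→3 ·f  → match P5@[18:18]
i=19 'c': node 3→7 ·f
i=20 'c': node 7→14
i=21 'b': node 14→15  → match P5@[21:21]
i=22 'c': node 15→16  → match P2@[20:22]
i=23 'a': node 16→17
i=24 'b': node 17→18  → match P0@[23:24],P4@[19:24],P5@[24:24],P6@[20:24]
i=25 'b': node 18→3 ·f  → match P5@[25:25]
i=26 'a': node 3→4
i=27 'b': node 4→10  → match P0@[26:27],P5@[27:27]
i=28 'a': node 10→4 ·f
i=29 'b': node 4→10  → match P0@[28:29],P5@[29:29]
i=30 'a': node 10→4 ·f
i=31 'a': node 4→5
i=32 'b': node 5→2 ·f  → match P0@[31:32],P5@[32:32]
i=33 'a': node 2→4 ·f
i=34 'b': node 4→10  → match P0@[33:34],P5@[34:34]
i=35 'c': node 10→11
i=36 'a': node 11→12
i=37 'c': node 12→13  → match P3@[32:37]
i=38 'b': node 13→8 ·f  → match P5@[38:38]
i=39 'a': node 8→4 ·f
i=40 'a': node 4→5
i=41 'a': node 5→6  → match P1@[38:41]
i=42 'a': node 6→1 ·f
i=43 'b': node 1→2  → match P0@[42:43],P5@[43:43]
i=44 'b': node 2→3 ·f  → match P5@[44:44]
i=45 'a': node 3→4
i=46 'a': node 4→5
i=47 'a': node 5→6  → match P1@[44:47]
i=48 'a': node 6→1 ·f
i=49 'b': node 1→2  → match P0@[48:49],P5@[49:49]
i=50 'a': node 2→4 ·f
i=51 'b': node 4→10  → match P0@[50:51],P5@[51:51]
i=52 'c': node 10→11
i=53 'a': node 11→12
i=54 'c': node 12→13  → match P3@[49:54]
i=55 'a': node 13→1 ·f
i=56 'b': node 1→2  → match P0@[55:56],P5@[56:56]
i=57 'a': node 2→4 ·f
i=58 'c': node 4→7 ·f
i=59 'c': node 7→14
i=60 'c': node 14→14 ·f
i=61 'b': node 14→15  → match P5@[61:61]
i=62 'c': node 15→16  → match P2@[60:62]
i=63 'a': node 16→17
i=64 'b': node 17→18  → match P0@[63:64],P4@[59:64],P5@[64:64],P6@[60:64]
i=65 'c': node 18→7 ·f
i=66 'c': node 7→14
i=67 'b': node 14→15  → match P5@[67:67]
i=68 'c': node 15→16  → match P2@[66:68]
i=69 'a': node 16→17
i=70 'b': node 17→18  → match P0@[69:70],P4@[65:70],P5@[70:70],P6@[66:70]
i=71 'c': node 18→7 ·f

Matches: [[0,5],[1,5],[3,0],[3,5],[4,5],[6,5],[7,2],[8,5],[10,0],[10,5],[13,5],[14,2],[16,0],[16,4],[16,5],[16,6],[17,5],[18,5],[21,5],[22,2],[24,0],[24,4],[24,5],[24,6],[25,5],[27,0],[27,5],[29,0],[29,5],[32,0],[32,5],[34,0],[34,5],[37,3],[38,5],[41,1],[43,0],[43,5],[44,5],[47,1],[49,0],[49,5],[51,0],[51,5],[54,3],[56,0],[56,5],[61,5],[62,2],[64,0],[64,4],[64,5],[64,6],[67,5],[68,2],[70,0],[70,4],[70,5],[70,6]]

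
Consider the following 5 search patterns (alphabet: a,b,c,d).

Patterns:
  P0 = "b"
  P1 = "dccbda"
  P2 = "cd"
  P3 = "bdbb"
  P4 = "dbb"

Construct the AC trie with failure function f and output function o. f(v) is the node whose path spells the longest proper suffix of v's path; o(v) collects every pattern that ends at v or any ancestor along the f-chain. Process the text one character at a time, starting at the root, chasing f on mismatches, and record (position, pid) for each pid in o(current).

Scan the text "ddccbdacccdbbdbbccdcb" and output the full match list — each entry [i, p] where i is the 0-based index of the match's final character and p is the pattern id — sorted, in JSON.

Build:
Trie nodes:
  n0 'ε': b→1 c→8 d→2
  n1 'b': d→10  [P0 ends]
  n2 'd': b→13 c→3
  n3 'dc': c→4
  n4 'dcc': b→5
  n5 'dccb': d→6
  n6 'dccbd': a→7
  n7 'dccbda': ·  [P1 ends]
  n8 'c': d→9
  n9 'cd': ·  [P2 ends]
  n10 'bd': b→11
  n11 'bdb': b→12
  n12 'bdbb': ·  [P3 ends]
  n13 'db': b→14
  n14 'dbb': ·  [P4 ends]

Failure links (BFS by depth):
  n1('b'): parent n0 fail=0; on 'b' 0 → fail=0;  out {0}∪∅={0}
  n2('d'): parent n0 fail=0; on 'd' 0 → fail=0;  out ∅∪∅=∅
  n8('c'): parent n0 fail=0; on 'c' 0 → fail=0;  out ∅∪∅=∅
  n3('dc'): parent n2 fail=0; on 'c' 0 → fail=8;  out ∅∪∅=∅
  n9('cd'): parent n8 fail=0; on 'd' 0 → fail=2;  out {2}∪∅={2}
  n10('bd'): parent n1 fail=0; on 'd' 0 → fail=2;  out ∅∪∅=∅
  n13('db'): parent n2 fail=0; on 'b' 0 → fail=1;  out ∅∪{0}={0}
  n4('dcc'): parent n3 fail=8; on 'c' 8→0 → fail=8;  out ∅∪∅=∅
  n11('bdb'): parent n10 fail=2; on 'b' 2 → fail=13;  out ∅∪{0}={0}
  n14('dbb'): parent n13 fail=1; on 'b' 1→0 → fail=1;  out {4}∪{0}={0,4}
  n5('dccb'): parent n4 fail=8; on 'b' 8→0 → fail=1;  out ∅∪{0}={0}
  n12('bdbb'): parent n11 fail=13; on 'b' 13 → fail=14;  out {3}∪{0,4}={0,3,4}
  n6('dccbd'): parent n5 fail=1; on 'd' 1 → fail=10;  out ∅∪∅=∅
  n7('dccbda'): parent n6 fail=10; on 'a' 10→2→0 → fail=0;  out {1}∪∅={1}

Text stream:
i=0 'd': node 0→2
i=1 'd': node 2→2 (via fail)
i=2 'c': node 2→3
i=3 'c': node 3→4
i=4 'b': node 4→5  ** P0@[4:4]
i=5 'd': node 5→6
i=6 'a': node 6→7  ** P1@[1:6]
i=7 'c': node 7→8 (via fail)
i=8 'c': node 8→8 (via fail)
i=9 'c': node 8→8 (via fail)
i=10 'd': node 8→9  ** P2@[9:10]
i=11 'b': node 9→13 (via fail)  ** P0@[11:11]
i=12 'b': node 13→14  ** P0@[12:12],P4@[10:12]
i=13 'd': node 14→10 (via fail)
i=14 'b': node 10→11  ** P0@[14:14]
i=15 'b': node 11→12  ** P0@[15:15],P3@[12:15],P4@[13:15]
i=16 'c': node 12→8 (via fail)
i=17 'c': node 8→8 (via fail)
i=18 'd': node 8→9  ** P2@[17:18]
i=19 'c': node 9→3 (via fail)
i=20 'b': node 3→1 (via fail)  ** P0@[20:20]

All matches (sorted): [[4,0],[6,1],[10,2],[11,0],[12,0],[12,4],[14,0],[15,0],[15,3],[15,4],[18,2],[20,0]]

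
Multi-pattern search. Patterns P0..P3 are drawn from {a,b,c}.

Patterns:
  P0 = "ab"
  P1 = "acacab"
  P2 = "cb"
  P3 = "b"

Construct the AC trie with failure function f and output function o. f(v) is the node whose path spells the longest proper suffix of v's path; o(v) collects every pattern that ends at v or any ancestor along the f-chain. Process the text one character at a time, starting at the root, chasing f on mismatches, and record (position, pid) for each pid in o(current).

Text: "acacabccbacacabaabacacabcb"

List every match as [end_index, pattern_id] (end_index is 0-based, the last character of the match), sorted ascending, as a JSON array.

Build:
Trie nodes:
  n0 'ε': a→1 b→10 c→8
  n1 'a': b→2 c→3
  n2 'ab': ·  ←P0
  n3 'ac': a→4
  n4 'aca': c→5
  n5 'acac': a→6
  n6 'acaca': b→7
  n7 'acacab': ·  ←P1
  n8 'c': b→9
  n9 'cb': ·  ←P2
  n10 'b': ·  ←P3

BFS fail/out derivation:
  fail(1) 'a': from fail(0)=0 chase 'a': 0 ⇒ 0;  out=∅∪out(0)=∅
  fail(8) 'c': from fail(0)=0 chase 'c': 0 ⇒ 0;  out=∅∪out(0)=∅
  fail(10) 'b': from fail(0)=0 chase 'b': 0 ⇒ 0;  out={3}∪out(0)={3}
  fail(2) 'ab': from fail(1)=0 chase 'b': 0 ⇒ 10;  out={0}∪out(10)={0,3}
  fail(3) 'ac': from fail(1)=0 chase 'c': 0 ⇒ 8;  out=∅∪out(8)=∅
  fail(9) 'cb': from fail(8)=0 chase 'b': 0 ⇒ 10;  out={2}∪out(10)={2,3}
  fail(4) 'aca': from fail(3)=8 chase 'a': 8→0 ⇒ 1;  out=∅∪out(1)=∅
  fail(5) 'acac': from fail(4)=1 chase 'c': 1 ⇒ 3;  out=∅∪out(3)=∅
  fail(6) 'acaca': from fail(5)=3 chase 'a': 3 ⇒ 4;  out=∅∪out(4)=∅
  fail(7) 'acacab': from fail(6)=4 chase 'b': 4→1 ⇒ 2;  out={1}∪out(2)={0,1,3}

Text stream:
i=0 'a': node 0→1
i=1 'c': node 1→3
i=2 'a': node 3→4
i=3 'c': node 4→5
i=4 'a': node 5→6
i=5 'b': node 6→7  ** P0@[4:5],P1@[0:5],P3@[5:5]
i=6 'c': node 7→8 (fail-walked)
i=7 'c': node 8→8 (fail-walked)
i=8 'b': node 8→9  ** P2@[7:8],P3@[8:8]
i=9 'a': node 9→1 (fail-walked)
i=10 'c': node 1→3
i=11 'a': node 3→4
i=12 'c': node 4→5
i=13 'a': node 5→6
i=14 'b': node 6→7  ** P0@[13:14],P1@[9:14],P3@[14:14]
i=15 'a': node 7→1 (fail-walked)
i=16 'a': node 1→1 (fail-walked)
i=17 'b': node 1→2  ** P0@[16:17],P3@[17:17]
i=18 'a': node 2→1 (fail-walked)
i=19 'c': node 1→3
i=20 'a': node 3→4
i=21 'c': node 4→5
i=22 'a': node 5→6
i=23 'b': node 6→7  ** P0@[22:23],P1@[18:23],P3@[23:23]
i=24 'c': node 7→8 (fail-walked)
i=25 'b': node 8→9  ** P2@[24:25],P3@[25:25]

Result: [[5,0],[5,1],[5,3],[8,2],[8,3],[14,0],[14,1],[14,3],[17,0],[17,3],[23,0],[23,1],[23,3],[25,2],[25,3]]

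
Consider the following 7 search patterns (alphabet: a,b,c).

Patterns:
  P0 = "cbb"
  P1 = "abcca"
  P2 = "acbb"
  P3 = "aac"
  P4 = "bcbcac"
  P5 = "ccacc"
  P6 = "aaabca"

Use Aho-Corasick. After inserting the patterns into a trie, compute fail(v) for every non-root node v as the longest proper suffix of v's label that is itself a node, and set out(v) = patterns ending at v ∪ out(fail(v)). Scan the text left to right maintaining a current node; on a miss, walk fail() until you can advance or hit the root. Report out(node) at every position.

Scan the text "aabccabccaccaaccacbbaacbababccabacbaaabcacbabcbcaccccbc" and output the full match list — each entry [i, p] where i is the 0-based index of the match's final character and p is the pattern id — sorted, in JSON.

Build:
Trie (insert patterns):
  n0 'ε': a→4 b→14 c→1
  n1 'c': b→2 c→20
  n2 'cb': b→3
  n3 'cbb': ·  ←P0
  n4 'a': a→12 b→5 c→9
  n5 'ab': c→6
  n6 'abc': c→7
  n7 'abcc': a→8
  n8 'abcca': ·  ←P1
  n9 'ac': b→10
  n10 'acb': b→11
  n11 'acbb': ·  ←P2
  n12 'aa': a→24 c→13
  n13 'aac': ·  ←P3
  n14 'b': c→15
  n15 'bc': b→16
  n16 'bcb': c→17
  n17 'bcbc': a→18
  n18 'bcbca': c→19
  n19 'bcbcac': ·  ←P4
  n20 'cc': a→21
  n21 'cca': c→22
  n22 'ccac': c→23
  n23 'ccacc': ·  ←P5
  n24 'aaa': b→25
  n25 'aaab': c→26
  n26 'aaabc': a→27
  n27 'aaabca': ·  ←P6

BFS fail/out derivation:
  n1('c'): parent n0 fail=0; on 'c' 0 → fail=0;  out ∅∪∅=∅
  n4('a'): parent n0 fail=0; on 'a' 0 → fail=0;  out ∅∪∅=∅
  n14('b'): parent n0 fail=0; on 'b' 0 → fail=0;  out ∅∪∅=∅
  n2('cb'): parent n1 fail=0; on 'b' 0 → fail=14;  out ∅∪∅=∅
  n5('ab'): parent n4 fail=0; on 'b' 0 → fail=14;  out ∅∪∅=∅
  n9('ac'): parent n4 fail=0; on 'c' 0 → fail=1;  out ∅∪∅=∅
  n12('aa'): parent n4 fail=0; on 'a' 0 → fail=4;  out ∅∪∅=∅
  n15('bc'): parent n14 fail=0; on 'c' 0 → fail=1;  out ∅∪∅=∅
  n20('cc'): parent n1 fail=0; on 'c' 0 → fail=1;  out ∅∪∅=∅
  n3('cbb'): parent n2 fail=14; on 'b' 14→0 → fail=14;  out {0}∪∅={0}
  n6('abc'): parent n5 fail=14; on 'c' 14 → fail=15;  out ∅∪∅=∅
  n10('acb'): parent n9 fail=1; on 'b' 1 → fail=2;  out ∅∪∅=∅
  n13('aac'): parent n12 fail=4; on 'c' 4 → fail=9;  out {3}∪∅={3}
  n16('bcb'): parent n15 fail=1; on 'b' 1 → fail=2;  out ∅∪∅=∅
  n21('cca'): parent n20 fail=1; on 'a' 1→0 → fail=4;  out ∅∪∅=∅
  n24('aaa'): parent n12 fail=4; on 'a' 4 → fail=12;  out ∅∪∅=∅
  n7('abcc'): parent n6 fail=15; on 'c' 15→1 → fail=20;  out ∅∪∅=∅
  n11('acbb'): parent n10 fail=2; on 'b' 2 → fail=3;  out {2}∪{0}={0,2}
  n17('bcbc'): parent n16 fail=2; on 'c' 2→14 → fail=15;  out ∅∪∅=∅
  n22('ccac'): parent n21 fail=4; on 'c' 4 → fail=9;  out ∅∪∅=∅
  n25('aaab'): parent n24 fail=12; on 'b' 12→4 → fail=5;  out ∅∪∅=∅
  n8('abcca'): parent n7 fail=20; on 'a' 20 → fail=21;  out {1}∪∅={1}
  n18('bcbca'): parent n17 fail=15; on 'a' 15→1→0 → fail=4;  out ∅∪∅=∅
  n23('ccacc'): parent n22 fail=9; on 'c' 9→1 → fail=20;  out {5}∪∅={5}
  n26('aaabc'): parent n25 fail=5; on 'c' 5 → fail=6;  out ∅∪∅=∅
  n19('bcbcac'): parent n18 fail=4; on 'c' 4 → fail=9;  out {4}∪∅={4}
  n27('aaabca'): parent n26 fail=6; on 'a' 6→15→1→0 → fail=4;  out {6}∪∅={6}

Scan:
pos 0 'a': at 4
pos 1 'a': at 12
pos 2 'b': at 5 (via fail)
pos 3 'c': at 6
pos 4 'c': at 7
pos 5 'a': at 8  emit P1@[1:5]
pos 6 'b': at 5 (via fail)
pos 7 'c': at 6
pos 8 'c': at 7
pos 9 'a': at 8  emit P1@[5:9]
pos 10 'c': at 22 (via fail)
pos 11 'c': at 23  emit P5@[7:11]
pos 12 'a': at 21 (via fail)
pos 13 'a': at 12 (via fail)
pos 14 'c': at 13  emit P3@[12:14]
pos 15 'c': at 20 (via fail)
pos 16 'a': at 21
pos 17 'c': at 22
pos 18 'b': at 10 (via fail)
pos 19 'b': at 11  emit P0@[17:19],P2@[16:19]
pos 20 'a': at 4 (via fail)
pos 21 'a': at 12
pos 22 'c': at 13  emit P3@[20:22]
pos 23 'b': at 10 (via fail)
pos 24 'a': at 4 (via fail)
pos 25 'b': at 5
pos 26 'a': at 4 (via fail)
pos 27 'b': at 5
pos 28 'c': at 6
pos 29 'c': at 7
pos 30 'a': at 8  emit P1@[26:30]
pos 31 'b': at 5 (via fail)
pos 32 'a': at 4 (via fail)
pos 33 'c': at 9
pos 34 'b': at 10
pos 35 'a': at 4 (via fail)
pos 36 'a': at 12
pos 37 'a': at 24
pos 38 'b': at 25
pos 39 'c': at 26
pos 40 'a': at 27  emit P6@[35:40]
pos 41 'c': at 9 (via fail)
pos 42 'b': at 10
pos 43 'a': at 4 (via fail)
pos 44 'b': at 5
pos 45 'c': at 6
pos 46 'b': at 16 (via fail)
pos 47 'c': at 17
pos 48 'a': at 18
pos 49 'c': at 19  emit P4@[44:49]
pos 50 'c': at 20 (via fail)
pos 51 'c': at 20 (via fail)
pos 52 'c': at 20 (via fail)
pos 53 'b': at 2 (via fail)
pos 54 'c': at 15 (via fail)

Result: [[5,1],[9,1],[11,5],[14,3],[19,0],[19,2],[22,3],[30,1],[40,6],[49,4]]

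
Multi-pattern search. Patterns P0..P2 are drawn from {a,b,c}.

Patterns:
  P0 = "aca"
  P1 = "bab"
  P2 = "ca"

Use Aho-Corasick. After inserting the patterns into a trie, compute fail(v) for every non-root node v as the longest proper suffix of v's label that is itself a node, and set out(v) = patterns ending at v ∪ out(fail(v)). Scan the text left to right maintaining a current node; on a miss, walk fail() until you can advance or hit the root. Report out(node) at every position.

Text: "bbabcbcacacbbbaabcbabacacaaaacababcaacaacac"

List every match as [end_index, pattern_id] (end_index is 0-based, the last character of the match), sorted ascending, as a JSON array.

Build automaton:
Trie (insert patterns):
  0='ε' goto a→1 b→4 c→7
  1='a' goto c→2
  2='ac' goto a→3
  3='aca' goto ·  [P0 ends]
  4='b' goto a→5
  5='ba' goto b→6
  6='bab' goto ·  [P1 ends]
  7='c' goto a→8
  8='ca' goto ·  [P2 ends]

BFS fail/out derivation:
  n1('a'): parent n0 fail=0; on 'a' 0 → fail=0;  out ∅∪∅=∅
  n4('b'): parent n0 fail=0; on 'b' 0 → fail=0;  out ∅∪∅=∅
  n7('c'): parent n0 fail=0; on 'c' 0 → fail=0;  out ∅∪∅=∅
  n2('ac'): parent n1 fail=0; on 'c' 0 → fail=7;  out ∅∪∅=∅
  n5('ba'): parent n4 fail=0; on 'a' 0 → fail=1;  out ∅∪∅=∅
  n8('ca'): parent n7 fail=0; on 'a' 0 → fail=1;  out {2}∪∅={2}
  n3('aca'): parent n2 fail=7; on 'a' 7 → fail=8;  out {0}∪{2}={0,2}
  n6('bab'): parent n5 fail=1; on 'b' 1→0 → fail=4;  out {1}∪∅={1}

Scan:
pos 0 'b': at 4
pos 1 'b': at 4 ·f
pos 2 'a': at 5
pos 3 'b': at 6  → match P1@[1:3]
pos 4 'c': at 7 ·f
pos 5 'b': at 4 ·f
pos 6 'c': at 7 ·f
pos 7 'a': at 8  → match P2@[6:7]
pos 8 'c': at 2 ·f
pos 9 'a': at 3  → match P0@[7:9],P2@[8:9]
pos 10 'c': at 2 ·f
pos 11 'b': at 4 ·f
pos 12 'b': at 4 ·f
pos 13 'b': at 4 ·f
pos 14 'a': at 5
pos 15 'a': at 1 ·f
pos 16 'b': at 4 ·f
pos 17 'c': at 7 ·f
pos 18 'b': at 4 ·f
pos 19 'a': at 5
pos 20 'b': at 6  → match P1@[18:20]
pos 21 'a': at 5 ·f
pos 22 'c': at 2 ·f
pos 23 'a': at 3  → match P0@[21:23],P2@[22:23]
pos 24 'c': at 2 ·f
pos 25 'a': at 3  → match P0@[23:25],P2@[24:25]
pos 26 'a': at 1 ·f
pos 27 'a': at 1 ·f
pos 28 'a': at 1 ·f
pos 29 'c': at 2
pos 30 'a': at 3  → match P0@[28:30],P2@[29:30]
pos 31 'b': at 4 ·f
pos 32 'a': at 5
pos 33 'b': at 6  → match P1@[31:33]
pos 34 'c': at 7 ·f
pos 35 'a': at 8  → match P2@[34:35]
pos 36 'a': at 1 ·f
pos 37 'c': at 2
pos 38 'a': at 3  → match P0@[36:38],P2@[37:38]
pos 39 'a': at 1 ·f
pos 40 'c': at 2
pos 41 'a': at 3  → match P0@[39:41],P2@[40:41]
pos 42 'c': at 2 ·f

All matches (sorted): [[3,1],[7,2],[9,0],[9,2],[20,1],[23,0],[23,2],[25,0],[25,2],[30,0],[30,2],[33,1],[35,2],[38,0],[38,2],[41,0],[41,2]]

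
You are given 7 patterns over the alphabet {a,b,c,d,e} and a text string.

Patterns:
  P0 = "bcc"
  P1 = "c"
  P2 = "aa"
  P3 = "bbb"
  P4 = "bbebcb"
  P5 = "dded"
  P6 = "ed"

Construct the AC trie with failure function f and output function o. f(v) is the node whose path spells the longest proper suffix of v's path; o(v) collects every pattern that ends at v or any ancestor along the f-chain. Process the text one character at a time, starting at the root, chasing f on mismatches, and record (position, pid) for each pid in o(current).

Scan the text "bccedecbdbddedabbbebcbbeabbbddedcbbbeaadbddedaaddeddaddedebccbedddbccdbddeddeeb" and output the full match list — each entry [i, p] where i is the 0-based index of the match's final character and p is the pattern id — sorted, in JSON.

Construct AC machine:
Trie (insert patterns):
  0='ε' goto a→5 b→1 c→4 d→13 e→17
  1='b' goto b→7 c→2
  2='bc' goto c→3
  3='bcc' goto ·  [P0 ends]
  4='c' goto ·  [P1 ends]
  5='a' goto a→6
  6='aa' goto ·  [P2 ends]
  7='bb' goto b→8 e→9
  8='bbb' goto ·  [P3 ends]
  9='bbe' goto b→10
  10='bbeb' goto c→11
  11='bbebc' goto b→12
  12='bbebcb' goto ·  [P4 ends]
  13='d' goto d→14
  14='dd' goto e→15
  15='dde' goto d→16
  16='dded' goto ·  [P5 ends]
  17='e' goto d→18
  18='ed' goto ·  [P6 ends]

BFS fail/out derivation:
  fail(1) 'b': from fail(0)=0 chase 'b': 0 ⇒ 0;  out=∅∪out(0)=∅
  fail(4) 'c': from fail(0)=0 chase 'c': 0 ⇒ 0;  out={1}∪out(0)={1}
  fail(5) 'a': from fail(0)=0 chase 'a': 0 ⇒ 0;  out=∅∪out(0)=∅
  fail(13) 'd': from fail(0)=0 chase 'd': 0 ⇒ 0;  out=∅∪out(0)=∅
  fail(17) 'e': from fail(0)=0 chase 'e': 0 ⇒ 0;  out=∅∪out(0)=∅
  fail(2) 'bc': from fail(1)=0 chase 'c': 0 ⇒ 4;  out=∅∪out(4)={1}
  fail(6) 'aa': from fail(5)=0 chase 'a': 0 ⇒ 5;  out={2}∪out(5)={2}
  fail(7) 'bb': from fail(1)=0 chase 'b': 0 ⇒ 1;  out=∅∪out(1)=∅
  fail(14) 'dd': from fail(13)=0 chase 'd': 0 ⇒ 13;  out=∅∪out(13)=∅
  fail(18) 'ed': from fail(17)=0 chase 'd': 0 ⇒ 13;  out={6}∪out(13)={6}
  fail(3) 'bcc': from fail(2)=4 chase 'c': 4→0 ⇒ 4;  out={0}∪out(4)={0,1}
  fail(8) 'bbb': from fail(7)=1 chase 'b': 1 ⇒ 7;  out={3}∪out(7)={3}
  fail(9) 'bbe': from fail(7)=1 chase 'e': 1→0 ⇒ 17;  out=∅∪out(17)=∅
  fail(15) 'dde': from fail(14)=13 chase 'e': 13→0 ⇒ 17;  out=∅∪out(17)=∅
  fail(10) 'bbeb': from fail(9)=17 chase 'b': 17→0 ⇒ 1;  out=∅∪out(1)=∅
  fail(16) 'dded': from fail(15)=17 chase 'd': 17 ⇒ 18;  out={5}∪out(18)={5,6}
  fail(11) 'bbebc': from fail(10)=1 chase 'c': 1 ⇒ 2;  out=∅∪out(2)={1}
  fail(12) 'bbebcb': from fail(11)=2 chase 'b': 2→4→0 ⇒ 1;  out={4}∪out(1)={4}

Run:
[0] read 'b'  n0⇒n1
[1] read 'c'  n1⇒n2  emit P1@[1:1]
[2] read 'c'  n2⇒n3  emit P0@[0:2],P1@[2:2]
[3] read 'e'  n3⇒n17 (fail-walked)
[4] read 'd'  n17⇒n18  emit P6@[3:4]
[5] read 'e'  n18⇒n17 (fail-walked)
[6] read 'c'  n17⇒n4 (fail-walked)  emit P1@[6:6]
[7] read 'b'  n4⇒n1 (fail-walked)
[8] read 'd'  n1⇒n13 (fail-walked)
[9] read 'b'  n13⇒n1 (fail-walked)
[10] read 'd'  n1⇒n13 (fail-walked)
[11] read 'd'  n13⇒n14
[12] read 'e'  n14⇒n15
[13] read 'd'  n15⇒n16  emit P5@[10:13],P6@[12:13]
[14] read 'a'  n16⇒n5 (fail-walked)
[15] read 'b'  n5⇒n1 (fail-walked)
[16] read 'b'  n1⇒n7
[17] read 'b'  n7⇒n8  emit P3@[15:17]
[18] read 'e'  n8⇒n9 (fail-walked)
[19] read 'b'  n9⇒n10
[20] read 'c'  n10⇒n11  emit P1@[20:20]
[21] read 'b'  n11⇒n12  emit P4@[16:21]
[22] read 'b'  n12⇒n7 (fail-walked)
[23] read 'e'  n7⇒n9
[24] read 'a'  n9⇒n5 (fail-walked)
[25] read 'b'  n5⇒n1 (fail-walked)
[26] read 'b'  n1⇒n7
[27] read 'b'  n7⇒n8  emit P3@[25:27]
[28] read 'd'  n8⇒n13 (fail-walked)
[29] read 'd'  n13⇒n14
[30] read 'e'  n14⇒n15
[31] read 'd'  n15⇒n16  emit P5@[28:31],P6@[30:31]
[32] read 'c'  n16⇒n4 (fail-walked)  emit P1@[32:32]
[33] read 'b'  n4⇒n1 (fail-walked)
[34] read 'b'  n1⇒n7
[35] read 'b'  n7⇒n8  emit P3@[33:35]
[36] read 'e'  n8⇒n9 (fail-walked)
[37] read 'a'  n9⇒n5 (fail-walked)
[38] read 'a'  n5⇒n6  emit P2@[37:38]
[39] read 'd'  n6⇒n13 (fail-walked)
[40] read 'b'  n13⇒n1 (fail-walked)
[41] read 'd'  n1⇒n13 (fail-walked)
[42] read 'd'  n13⇒n14
[43] read 'e'  n14⇒n15
[44] read 'd'  n15⇒n16  emit P5@[41:44],P6@[43:44]
[45] read 'a'  n16⇒n5 (fail-walked)
[46] read 'a'  n5⇒n6  emit P2@[45:46]
[47] read 'd'  n6⇒n13 (fail-walked)
[48] read 'd'  n13⇒n14
[49] read 'e'  n14⇒n15
[50] read 'd'  n15⇒n16  emit P5@[47:50],P6@[49:50]
[51] read 'd'  n16⇒n14 (fail-walked)
[52] read 'a'  n14⇒n5 (fail-walked)
[53] read 'd'  n5⇒n13 (fail-walked)
[54] read 'd'  n13⇒n14
[55] read 'e'  n14⇒n15
[56] read 'd'  n15⇒n16  emit P5@[53:56],P6@[55:56]
[57] read 'e'  n16⇒n17 (fail-walked)
[58] read 'b'  n17⇒n1 (fail-walked)
[59] read 'c'  n1⇒n2  emit P1@[59:59]
[60] read 'c'  n2⇒n3  emit P0@[58:60],P1@[60:60]
[61] read 'b'  n3⇒n1 (fail-walked)
[62] read 'e'  n1⇒n17 (fail-walked)
[63] read 'd'  n17⇒n18  emit P6@[62:63]
[64] read 'd'  n18⇒n14 (fail-walked)
[65] read 'd'  n14⇒n14 (fail-walked)
[66] read 'b'  n14⇒n1 (fail-walked)
[67] read 'c'  n1⇒n2  emit P1@[67:67]
[68] read 'c'  n2⇒n3  emit P0@[66:68],P1@[68:68]
[69] read 'd'  n3⇒n13 (fail-walked)
[70] read 'b'  n13⇒n1 (fail-walked)
[71] read 'd'  n1⇒n13 (fail-walked)
[72] read 'd'  n13⇒n14
[73] read 'e'  n14⇒n15
[74] read 'd'  n15⇒n16  emit P5@[71:74],P6@[73:74]
[75] read 'd'  n16⇒n14 (fail-walked)
[76] read 'e'  n14⇒n15
[77] read 'e'  n15⇒n17 (fail-walked)
[78] read 'b'  n17⇒n1 (fail-walked)

Matches: [[1,1],[2,0],[2,1],[4,6],[6,1],[13,5],[13,6],[17,3],[20,1],[21,4],[27,3],[31,5],[31,6],[32,1],[35,3],[38,2],[44,5],[44,6],[46,2],[50,5],[50,6],[56,5],[56,6],[59,1],[60,0],[60,1],[63,6],[67,1],[68,0],[68,1],[74,5],[74,6]]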